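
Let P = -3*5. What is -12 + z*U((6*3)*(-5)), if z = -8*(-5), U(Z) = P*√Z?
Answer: -12 - 1800*I*√10 ≈ -12.0 - 5692.1*I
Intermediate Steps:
P = -15
U(Z) = -15*√Z
z = 40
-12 + z*U((6*3)*(-5)) = -12 + 40*(-15*3*I*√10) = -12 + 40*(-45*I*√10) = -12 - 1800*I*√10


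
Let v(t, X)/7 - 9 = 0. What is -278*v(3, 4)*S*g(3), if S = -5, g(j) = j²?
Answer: 788130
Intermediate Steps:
v(t, X) = 63 (v(t, X) = 63 + 7*0 = 63 + 0 = 63)
-278*v(3, 4)*S*g(3) = -278*63*(-5)*3² = -(-87570)*9 = -278*(-2835) = 788130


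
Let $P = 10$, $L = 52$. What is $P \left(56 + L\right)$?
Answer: $1080$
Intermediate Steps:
$P \left(56 + L\right) = 10 \left(56 + 52\right) = 10 \cdot 108 = 1080$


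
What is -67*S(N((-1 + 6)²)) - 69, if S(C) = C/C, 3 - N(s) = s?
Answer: -136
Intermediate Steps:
N(s) = 3 - s
S(C) = 1
-67*S(N((-1 + 6)²)) - 69 = -67*1 - 69 = -67 - 69 = -136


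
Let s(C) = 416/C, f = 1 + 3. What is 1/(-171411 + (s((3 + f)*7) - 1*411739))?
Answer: -49/28573934 ≈ -1.7148e-6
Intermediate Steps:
f = 4
1/(-171411 + (s((3 + f)*7) - 1*411739)) = 1/(-171411 + (416/(((3 + 4)*7)) - 1*411739)) = 1/(-171411 + (416/((7*7)) - 411739)) = 1/(-171411 + (416/49 - 411739)) = 1/(-171411 - 20174795/49) = 1/(-28573934/49) = -49/28573934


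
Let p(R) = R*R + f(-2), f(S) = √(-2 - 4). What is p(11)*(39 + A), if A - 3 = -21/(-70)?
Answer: 51183/10 + 423*I*√6/10 ≈ 5118.3 + 103.61*I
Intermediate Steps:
f(S) = I*√6 (f(S) = √(-6) = I*√6)
A = 33/10 (A = 3 - 21/(-70) = 3 - 21*(-1/70) = 3 + 3/10 = 33/10 ≈ 3.3000)
p(R) = R² + I*√6 (p(R) = R*R + I*√6 = R² + I*√6)
p(11)*(39 + A) = (11² + I*√6)*(39 + 33/10) = (121 + I*√6)*(423/10) = 51183/10 + 423*I*√6/10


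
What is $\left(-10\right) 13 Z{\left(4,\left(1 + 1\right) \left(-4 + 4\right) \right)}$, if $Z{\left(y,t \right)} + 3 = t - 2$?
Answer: $650$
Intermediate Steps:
$Z{\left(y,t \right)} = -5 + t$ ($Z{\left(y,t \right)} = -3 + \left(t - 2\right) = -3 + \left(-2 + t\right) = -5 + t$)
$\left(-10\right) 13 Z{\left(4,\left(1 + 1\right) \left(-4 + 4\right) \right)} = \left(-10\right) 13 \left(-5 + \left(1 + 1\right) \left(-4 + 4\right)\right) = - 130 \left(-5 + 2 \cdot 0\right) = - 130 \left(-5 + 0\right) = \left(-130\right) \left(-5\right) = 650$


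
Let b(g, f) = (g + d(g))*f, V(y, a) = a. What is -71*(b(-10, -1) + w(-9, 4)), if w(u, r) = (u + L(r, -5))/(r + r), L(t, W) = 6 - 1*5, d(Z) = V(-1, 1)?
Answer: -568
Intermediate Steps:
d(Z) = 1
L(t, W) = 1 (L(t, W) = 6 - 5 = 1)
w(u, r) = (1 + u)/(2*r) (w(u, r) = (u + 1)/(r + r) = (1 + u)/((2*r)) = (1 + u)*(1/(2*r)) = (1 + u)/(2*r))
b(g, f) = f*(1 + g) (b(g, f) = (g + 1)*f = (1 + g)*f = f*(1 + g))
-71*(b(-10, -1) + w(-9, 4)) = -71*(-(1 - 10) + (½)*(1 - 9)/4) = -71*(-1*(-9) + (½)*(¼)*(-8)) = -71*(9 - 1) = -71*8 = -568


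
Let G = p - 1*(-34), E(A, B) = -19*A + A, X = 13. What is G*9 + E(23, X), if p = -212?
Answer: -2016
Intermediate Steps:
E(A, B) = -18*A
G = -178 (G = -212 - 1*(-34) = -212 + 34 = -178)
G*9 + E(23, X) = -178*9 - 18*23 = -1602 - 414 = -2016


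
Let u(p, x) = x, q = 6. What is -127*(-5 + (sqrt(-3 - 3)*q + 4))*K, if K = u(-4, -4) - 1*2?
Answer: -762 + 4572*I*sqrt(6) ≈ -762.0 + 11199.0*I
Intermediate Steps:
K = -6 (K = -4 - 1*2 = -4 - 2 = -6)
-127*(-5 + (sqrt(-3 - 3)*q + 4))*K = -127*(-5 + (sqrt(-3 - 3)*6 + 4))*(-6) = -127*(-5 + (sqrt(-6)*6 + 4))*(-6) = -127*(-5 + ((I*sqrt(6))*6 + 4))*(-6) = -127*(-5 + (6*I*sqrt(6) + 4))*(-6) = -127*(-5 + (4 + 6*I*sqrt(6)))*(-6) = -127*(-1 + 6*I*sqrt(6))*(-6) = -127*(6 - 36*I*sqrt(6)) = -762 + 4572*I*sqrt(6)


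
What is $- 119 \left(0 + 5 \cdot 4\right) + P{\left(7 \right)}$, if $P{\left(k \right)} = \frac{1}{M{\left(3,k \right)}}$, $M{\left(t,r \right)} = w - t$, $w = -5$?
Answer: $- \frac{19041}{8} \approx -2380.1$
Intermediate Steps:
$M{\left(t,r \right)} = -5 - t$
$P{\left(k \right)} = - \frac{1}{8}$ ($P{\left(k \right)} = \frac{1}{-5 - 3} = \frac{1}{-8} = - \frac{1}{8}$)
$- 119 \left(0 + 5 \cdot 4\right) + P{\left(7 \right)} = - 119 \left(0 + 5 \cdot 4\right) - \frac{1}{8} = - 119 \left(0 + 20\right) - \frac{1}{8} = \left(-119\right) 20 - \frac{1}{8} = -2380 - \frac{1}{8} = - \frac{19041}{8}$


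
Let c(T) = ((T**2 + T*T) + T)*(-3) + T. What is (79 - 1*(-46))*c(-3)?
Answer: -6000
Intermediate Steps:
c(T) = -6*T**2 - 2*T (c(T) = ((T**2 + T**2) + T)*(-3) + T = (2*T**2 + T)*(-3) + T = (T + 2*T**2)*(-3) + T = (-6*T**2 - 3*T) + T = -6*T**2 - 2*T)
(79 - 1*(-46))*c(-3) = (79 - 1*(-46))*(-2*(-3)*(1 + 3*(-3))) = (79 + 46)*(-2*(-3)*(1 - 9)) = 125*(-2*(-3)*(-8)) = 125*(-48) = -6000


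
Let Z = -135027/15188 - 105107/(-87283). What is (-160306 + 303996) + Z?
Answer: 190473063376235/1325654204 ≈ 1.4368e+5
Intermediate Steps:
Z = -10189196525/1325654204 (Z = -135027*1/15188 - 105107*(-1/87283) = -135027/15188 + 105107/87283 = -10189196525/1325654204 ≈ -7.6862)
(-160306 + 303996) + Z = (-160306 + 303996) - 10189196525/1325654204 = 143690 - 10189196525/1325654204 = 190473063376235/1325654204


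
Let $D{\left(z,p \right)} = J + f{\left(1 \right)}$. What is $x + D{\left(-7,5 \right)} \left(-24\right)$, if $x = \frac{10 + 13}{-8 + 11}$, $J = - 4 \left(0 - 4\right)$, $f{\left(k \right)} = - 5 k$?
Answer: $- \frac{769}{3} \approx -256.33$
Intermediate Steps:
$J = 16$ ($J = \left(-4\right) \left(-4\right) = 16$)
$x = \frac{23}{3} \approx 7.6667$
$D{\left(z,p \right)} = 11$ ($D{\left(z,p \right)} = 16 - 5 = 11$)
$x + D{\left(-7,5 \right)} \left(-24\right) = \frac{23}{3} + 11 \left(-24\right) = \frac{23}{3} - 264 = - \frac{769}{3}$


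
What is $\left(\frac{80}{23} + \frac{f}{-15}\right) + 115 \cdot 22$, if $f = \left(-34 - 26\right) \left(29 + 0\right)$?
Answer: $\frac{60938}{23} \approx 2649.5$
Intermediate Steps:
$f = -1740$ ($f = \left(-60\right) 29 = -1740$)
$\left(\frac{80}{23} + \frac{f}{-15}\right) + 115 \cdot 22 = \left(\frac{80}{23} - \frac{1740}{-15}\right) + 115 \cdot 22 = \left(80 \cdot \frac{1}{23} - -116\right) + 2530 = \left(\frac{80}{23} + 116\right) + 2530 = \frac{2748}{23} + 2530 = \frac{60938}{23}$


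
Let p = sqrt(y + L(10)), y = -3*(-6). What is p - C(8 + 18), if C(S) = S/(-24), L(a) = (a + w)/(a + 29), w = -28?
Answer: 13/12 + 2*sqrt(741)/13 ≈ 5.2712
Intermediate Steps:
L(a) = (-28 + a)/(29 + a) (L(a) = (a - 28)/(a + 29) = (-28 + a)/(29 + a))
y = 18
C(S) = -S/24 (C(S) = S*(-1/24) = -S/24)
p = 2*sqrt(741)/13 (p = sqrt(18 + (-28 + 10)/(29 + 10)) = sqrt(18 - 18/39) = sqrt(18 + (1/39)*(-18)) = sqrt(18 - 6/13) = sqrt(228/13) = 2*sqrt(741)/13 ≈ 4.1879)
p - C(8 + 18) = 2*sqrt(741)/13 - (-1)*(8 + 18)/24 = 2*sqrt(741)/13 - (-1)*26/24 = 2*sqrt(741)/13 - 1*(-13/12) = 2*sqrt(741)/13 + 13/12 = 13/12 + 2*sqrt(741)/13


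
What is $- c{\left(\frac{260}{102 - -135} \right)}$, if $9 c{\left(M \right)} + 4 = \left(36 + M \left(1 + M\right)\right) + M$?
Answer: $- \frac{1988248}{505521} \approx -3.9331$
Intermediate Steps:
$c{\left(M \right)} = \frac{32}{9} + \frac{M}{9} + \frac{M \left(1 + M\right)}{9}$ ($c{\left(M \right)} = - \frac{4}{9} + \frac{\left(36 + M \left(1 + M\right)\right) + M}{9} = - \frac{4}{9} + \frac{36 + M + M \left(1 + M\right)}{9} = - \frac{4}{9} + \left(4 + \frac{M}{9} + \frac{M \left(1 + M\right)}{9}\right) = \frac{32}{9} + \frac{M}{9} + \frac{M \left(1 + M\right)}{9}$)
$- c{\left(\frac{260}{102 - -135} \right)} = - (\frac{32}{9} + \frac{\left(\frac{260}{102 - -135}\right)^{2}}{9} + \frac{2 \frac{260}{102 - -135}}{9}) = - (\frac{32}{9} + \frac{\left(\frac{260}{102 + 135}\right)^{2}}{9} + \frac{2 \frac{260}{102 + 135}}{9}) = - (\frac{32}{9} + \frac{\left(\frac{260}{237}\right)^{2}}{9} + \frac{2 \cdot \frac{260}{237}}{9}) = - (\frac{32}{9} + \frac{\left(260 \cdot \frac{1}{237}\right)^{2}}{9} + \frac{2 \cdot 260 \cdot \frac{1}{237}}{9}) = - (\frac{32}{9} + \frac{\left(\frac{260}{237}\right)^{2}}{9} + \frac{2}{9} \cdot \frac{260}{237}) = - (\frac{32}{9} + \frac{1}{9} \cdot \frac{67600}{56169} + \frac{520}{2133}) = - (\frac{32}{9} + \frac{67600}{505521} + \frac{520}{2133}) = \left(-1\right) \frac{1988248}{505521} = - \frac{1988248}{505521}$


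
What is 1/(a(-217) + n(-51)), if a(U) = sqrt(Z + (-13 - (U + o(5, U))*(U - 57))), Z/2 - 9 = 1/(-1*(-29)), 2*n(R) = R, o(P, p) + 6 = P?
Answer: -2958/7003753 - 52*I*sqrt(297221)/7003753 ≈ -0.00042235 - 0.0040477*I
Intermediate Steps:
o(P, p) = -6 + P
n(R) = R/2
Z = 524/29 (Z = 18 + 2/((-1*(-29))) = 18 + 2/29 = 524/29 ≈ 18.069)
a(U) = sqrt(147/29 - (-1 + U)*(-57 + U)) (a(U) = sqrt(524/29 + (-13 - (U + (-6 + 5))*(U - 57))) = sqrt(524/29 + (-13 - (U - 1)*(-57 + U))) = sqrt(524/29 + (-13 - (-1 + U)*(-57 + U))) = sqrt(147/29 - (-1 + U)*(-57 + U)))
1/(a(-217) + n(-51)) = 1/(sqrt(-43674 - 841*(-217)**2 + 48778*(-217))/29 + (1/2)*(-51)) = 1/(sqrt(-43674 - 841*47089 - 10584826)/29 - 51/2) = 1/(sqrt(-43674 - 39601849 - 10584826)/29 - 51/2) = 1/(sqrt(-50230349)/29 - 51/2) = 1/((13*I*sqrt(297221))/29 - 51/2) = 1/(13*I*sqrt(297221)/29 - 51/2) = 1/(-51/2 + 13*I*sqrt(297221)/29)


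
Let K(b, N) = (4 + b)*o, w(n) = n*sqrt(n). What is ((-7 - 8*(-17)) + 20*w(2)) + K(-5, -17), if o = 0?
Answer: 129 + 40*sqrt(2) ≈ 185.57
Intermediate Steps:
w(n) = n**(3/2)
K(b, N) = 0 (K(b, N) = (4 + b)*0 = 0)
((-7 - 8*(-17)) + 20*w(2)) + K(-5, -17) = ((-7 - 8*(-17)) + 20*2**(3/2)) + 0 = ((-7 + 136) + 20*(2*sqrt(2))) + 0 = (129 + 40*sqrt(2)) + 0 = 129 + 40*sqrt(2)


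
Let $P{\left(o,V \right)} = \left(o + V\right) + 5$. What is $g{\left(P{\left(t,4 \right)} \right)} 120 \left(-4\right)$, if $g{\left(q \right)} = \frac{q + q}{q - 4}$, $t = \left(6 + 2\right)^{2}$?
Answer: $- \frac{23360}{23} \approx -1015.7$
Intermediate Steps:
$t = 64$ ($t = 8^{2} = 64$)
$P{\left(o,V \right)} = 5 + V + o$ ($P{\left(o,V \right)} = \left(V + o\right) + 5 = 5 + V + o$)
$g{\left(q \right)} = \frac{2 q}{-4 + q}$
$g{\left(P{\left(t,4 \right)} \right)} 120 \left(-4\right) = \frac{2 \left(5 + 4 + 64\right)}{-4 + \left(5 + 4 + 64\right)} 120 \left(-4\right) = 2 \cdot 73 \frac{1}{-4 + 73} \left(-480\right) = 2 \cdot 73 \cdot \frac{1}{69} \left(-480\right) = \frac{146}{69} \left(-480\right) = - \frac{23360}{23}$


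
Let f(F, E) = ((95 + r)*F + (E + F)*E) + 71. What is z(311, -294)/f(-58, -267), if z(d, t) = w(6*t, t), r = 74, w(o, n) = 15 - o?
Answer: 1779/77044 ≈ 0.023091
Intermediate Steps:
z(d, t) = 15 - 6*t
f(F, E) = 71 + 169*F + E*(E + F) (f(F, E) = ((95 + 74)*F + (E + F)*E) + 71 = (169*F + E*(E + F)) + 71 = 71 + 169*F + E*(E + F))
z(311, -294)/f(-58, -267) = (15 - 6*(-294))/(71 + (-267)² + 169*(-58) - 267*(-58)) = (15 + 1764)/(71 + 71289 - 9802 + 15486) = 1779/77044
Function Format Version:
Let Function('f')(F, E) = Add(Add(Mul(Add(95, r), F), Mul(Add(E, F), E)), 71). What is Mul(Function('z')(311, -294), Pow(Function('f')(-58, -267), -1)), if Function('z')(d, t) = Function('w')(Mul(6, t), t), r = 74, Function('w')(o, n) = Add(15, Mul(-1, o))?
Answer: Rational(1779, 77044) ≈ 0.023091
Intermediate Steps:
Function('z')(d, t) = Add(15, Mul(-6, t)) (Function('z')(d, t) = Add(15, Mul(-1, Mul(6, t))) = Add(15, Mul(-6, t)))
Function('f')(F, E) = Add(71, Mul(169, F), Mul(E, Add(E, F))) (Function('f')(F, E) = Add(Add(Mul(Add(95, 74), F), Mul(Add(E, F), E)), 71) = Add(Add(Mul(169, F), Mul(E, Add(E, F))), 71) = Add(71, Mul(169, F), Mul(E, Add(E, F))))
Mul(Function('z')(311, -294), Pow(Function('f')(-58, -267), -1)) = Mul(Add(15, Mul(-6, -294)), Pow(Add(71, Pow(-267, 2), Mul(169, -58), Mul(-267, -58)), -1)) = Mul(Add(15, 1764), Pow(Add(71, 71289, -9802, 15486), -1)) = Mul(1779, Pow(77044, -1)) = Mul(1779, Rational(1, 77044)) = Rational(1779, 77044)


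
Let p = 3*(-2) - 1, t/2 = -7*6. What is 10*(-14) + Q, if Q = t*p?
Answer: 448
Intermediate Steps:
t = -84 (t = 2*(-7*6) = 2*(-42) = -84)
p = -7 (p = -6 - 1 = -7)
Q = 588 (Q = -84*(-7) = 588)
10*(-14) + Q = 10*(-14) + 588 = -140 + 588 = 448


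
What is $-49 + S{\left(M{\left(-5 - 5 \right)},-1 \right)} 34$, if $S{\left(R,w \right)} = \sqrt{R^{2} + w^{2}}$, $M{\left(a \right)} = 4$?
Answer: $-49 + 34 \sqrt{17} \approx 91.186$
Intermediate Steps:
$-49 + S{\left(M{\left(-5 - 5 \right)},-1 \right)} 34 = -49 + \sqrt{4^{2} + \left(-1\right)^{2}} \cdot 34 = -49 + \sqrt{16 + 1} \cdot 34 = -49 + \sqrt{17} \cdot 34 = -49 + 34 \sqrt{17}$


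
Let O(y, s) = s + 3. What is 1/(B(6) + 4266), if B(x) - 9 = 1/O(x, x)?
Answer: 9/38476 ≈ 0.00023391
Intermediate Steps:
O(y, s) = 3 + s
B(x) = 9 + 1/(3 + x)
1/(B(6) + 4266) = 1/((28 + 9*6)/(3 + 6) + 4266) = 1/((28 + 54)/9 + 4266) = 1/((1/9)*82 + 4266) = 1/(82/9 + 4266) = 1/(38476/9) = 9/38476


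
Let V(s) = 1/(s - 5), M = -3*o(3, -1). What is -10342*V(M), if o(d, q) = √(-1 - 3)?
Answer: 51710/61 - 62052*I/61 ≈ 847.71 - 1017.2*I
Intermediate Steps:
o(d, q) = 2*I (o(d, q) = √(-4) = 2*I)
M = -6*I ≈ -6.0*I
V(s) = 1/(-5 + s)
-10342*V(M) = -10342*(-5 + 6*I)/61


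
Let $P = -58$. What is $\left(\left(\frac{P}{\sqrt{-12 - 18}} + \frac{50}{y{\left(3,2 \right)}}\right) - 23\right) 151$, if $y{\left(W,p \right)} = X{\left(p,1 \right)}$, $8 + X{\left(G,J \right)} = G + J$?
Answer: $-4983 + \frac{4379 i \sqrt{30}}{15} \approx -4983.0 + 1599.0 i$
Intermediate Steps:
$X{\left(G,J \right)} = -8 + G + J$ ($X{\left(G,J \right)} = -8 + \left(G + J\right) = -8 + G + J$)
$y{\left(W,p \right)} = -7 + p$ ($y{\left(W,p \right)} = -8 + p + 1 = -7 + p$)
$\left(\left(\frac{P}{\sqrt{-12 - 18}} + \frac{50}{y{\left(3,2 \right)}}\right) - 23\right) 151 = \left(\left(- \frac{58}{\sqrt{-12 - 18}} + \frac{50}{-7 + 2}\right) - 23\right) 151 = \left(\left(- \frac{58}{\sqrt{-30}} + \frac{50}{-5}\right) - 23\right) 151 = \left(\left(- \frac{58}{i \sqrt{30}} + 50 \left(- \frac{1}{5}\right)\right) - 23\right) 151 = \left(\left(- 58 \left(- \frac{i \sqrt{30}}{30}\right) - 10\right) - 23\right) 151 = \left(\left(\frac{29 i \sqrt{30}}{15} - 10\right) - 23\right) 151 = \left(\left(-10 + \frac{29 i \sqrt{30}}{15}\right) - 23\right) 151 = \left(-33 + \frac{29 i \sqrt{30}}{15}\right) 151 = -4983 + \frac{4379 i \sqrt{30}}{15}$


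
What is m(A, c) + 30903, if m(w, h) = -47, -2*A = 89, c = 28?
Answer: 30856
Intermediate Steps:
A = -89/2 (A = -½*89 = -89/2 ≈ -44.500)
m(A, c) + 30903 = -47 + 30903 = 30856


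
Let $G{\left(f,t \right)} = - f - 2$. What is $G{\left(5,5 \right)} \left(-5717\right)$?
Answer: $40019$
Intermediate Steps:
$G{\left(f,t \right)} = -2 - f$
$G{\left(5,5 \right)} \left(-5717\right) = \left(-2 - 5\right) \left(-5717\right) = \left(-7\right) \left(-5717\right) = 40019$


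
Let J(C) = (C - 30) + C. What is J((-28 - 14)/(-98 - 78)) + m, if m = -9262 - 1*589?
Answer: -434743/44 ≈ -9880.5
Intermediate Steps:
J(C) = -30 + 2*C (J(C) = (-30 + C) + C = -30 + 2*C)
m = -9851 (m = -9262 - 589 = -9851)
J((-28 - 14)/(-98 - 78)) + m = (-30 + 2*((-28 - 14)/(-98 - 78))) - 9851 = (-30 + 2*(-42/(-176))) - 9851 = (-30 + 2*(-42*(-1/176))) - 9851 = (-30 + 2*(21/88)) - 9851 = (-30 + 21/44) - 9851 = -1299/44 - 9851 = -434743/44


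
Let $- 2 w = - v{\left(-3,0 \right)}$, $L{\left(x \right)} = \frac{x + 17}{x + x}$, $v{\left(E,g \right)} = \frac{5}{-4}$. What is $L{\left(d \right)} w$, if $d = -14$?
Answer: $\frac{15}{224} \approx 0.066964$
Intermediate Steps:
$v{\left(E,g \right)} = - \frac{5}{4}$ ($v{\left(E,g \right)} = 5 \left(- \frac{1}{4}\right) = - \frac{5}{4}$)
$L{\left(x \right)} = \frac{17 + x}{2 x}$
$w = - \frac{5}{8}$ ($w = - \frac{\left(-1\right) \left(- \frac{5}{4}\right)}{2} = \left(- \frac{1}{2}\right) \frac{5}{4} = - \frac{5}{8} \approx -0.625$)
$L{\left(d \right)} w = \frac{17 - 14}{2 \left(-14\right)} \left(- \frac{5}{8}\right) = \frac{1}{2} \left(- \frac{1}{14}\right) 3 \left(- \frac{5}{8}\right) = \left(- \frac{3}{28}\right) \left(- \frac{5}{8}\right) = \frac{15}{224}$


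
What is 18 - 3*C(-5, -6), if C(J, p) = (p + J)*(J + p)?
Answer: -345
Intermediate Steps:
C(J, p) = (J + p)² (C(J, p) = (J + p)*(J + p) = (J + p)²)
18 - 3*C(-5, -6) = 18 - 3*(-5 - 6)² = 18 - 3*(-11)² = 18 - 3*121 = 18 - 363 = -345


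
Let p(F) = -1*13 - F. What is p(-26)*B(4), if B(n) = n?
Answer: 52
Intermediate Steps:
p(F) = -13 - F
p(-26)*B(4) = (-13 - 1*(-26))*4 = (-13 + 26)*4 = 13*4 = 52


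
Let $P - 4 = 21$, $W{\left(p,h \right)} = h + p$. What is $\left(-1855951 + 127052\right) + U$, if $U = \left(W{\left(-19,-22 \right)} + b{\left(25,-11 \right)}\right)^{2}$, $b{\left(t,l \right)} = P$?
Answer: $-1728643$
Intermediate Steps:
$P = 25$ ($P = 4 + 21 = 25$)
$b{\left(t,l \right)} = 25$
$U = 256$ ($U = \left(\left(-22 - 19\right) + 25\right)^{2} = \left(-41 + 25\right)^{2} = \left(-16\right)^{2} = 256$)
$\left(-1855951 + 127052\right) + U = \left(-1855951 + 127052\right) + 256 = -1728899 + 256 = -1728643$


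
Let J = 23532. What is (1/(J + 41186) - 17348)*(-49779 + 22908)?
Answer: 30168820406673/64718 ≈ 4.6616e+8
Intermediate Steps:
(1/(J + 41186) - 17348)*(-49779 + 22908) = (1/(23532 + 41186) - 17348)*(-49779 + 22908) = (1/64718 - 17348)*(-26871) = -1122727863/64718*(-26871) = 30168820406673/64718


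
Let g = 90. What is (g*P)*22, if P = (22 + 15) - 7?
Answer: 59400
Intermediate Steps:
P = 30 (P = 37 - 7 = 30)
(g*P)*22 = (90*30)*22 = 2700*22 = 59400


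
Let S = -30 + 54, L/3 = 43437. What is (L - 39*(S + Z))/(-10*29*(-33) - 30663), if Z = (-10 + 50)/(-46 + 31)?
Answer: -129479/21093 ≈ -6.1385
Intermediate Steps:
L = 130311 (L = 3*43437 = 130311)
S = 24
Z = -8/3 (Z = 40/(-15) = 40*(-1/15) = -8/3 ≈ -2.6667)
(L - 39*(S + Z))/(-10*29*(-33) - 30663) = (130311 - 39*(24 - 8/3))/(-10*29*(-33) - 30663) = (130311 - 39*64/3)/(-290*(-33) - 30663) = (130311 - 832)/(9570 - 30663) = 129479/(-21093) = 129479*(-1/21093) = -129479/21093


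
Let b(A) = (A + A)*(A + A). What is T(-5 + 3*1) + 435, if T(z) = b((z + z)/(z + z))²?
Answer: 451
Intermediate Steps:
b(A) = 4*A² (b(A) = (2*A)*(2*A) = 4*A²)
T(z) = 16 (T(z) = (4*((z + z)/(z + z))²)² = (4*((2*z)/((2*z)))²)² = (4*((2*z)*(1/(2*z)))²)² = (4*1²)² = (4*1)² = 4² = 16)
T(-5 + 3*1) + 435 = 16 + 435 = 451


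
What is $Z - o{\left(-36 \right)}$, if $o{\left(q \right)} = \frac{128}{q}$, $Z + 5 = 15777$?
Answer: $\frac{141980}{9} \approx 15776.0$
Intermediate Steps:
$Z = 15772$ ($Z = -5 + 15777 = 15772$)
$Z - o{\left(-36 \right)} = 15772 - \frac{128}{-36} = 15772 - 128 \left(- \frac{1}{36}\right) = 15772 - - \frac{32}{9} = 15772 + \frac{32}{9} = \frac{141980}{9}$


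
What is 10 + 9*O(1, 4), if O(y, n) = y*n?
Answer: 46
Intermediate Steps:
O(y, n) = n*y
10 + 9*O(1, 4) = 10 + 9*(4*1) = 10 + 9*4 = 10 + 36 = 46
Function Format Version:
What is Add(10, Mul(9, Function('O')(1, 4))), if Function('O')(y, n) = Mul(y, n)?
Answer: 46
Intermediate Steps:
Function('O')(y, n) = Mul(n, y)
Add(10, Mul(9, Function('O')(1, 4))) = Add(10, Mul(9, Mul(4, 1))) = Add(10, Mul(9, 4)) = Add(10, 36) = 46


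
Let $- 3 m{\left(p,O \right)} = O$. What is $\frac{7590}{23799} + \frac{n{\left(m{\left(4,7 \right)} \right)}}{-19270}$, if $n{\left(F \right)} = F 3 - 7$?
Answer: $\frac{24432081}{76434455} \approx 0.31965$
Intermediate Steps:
$m{\left(p,O \right)} = - \frac{O}{3}$
$n{\left(F \right)} = -7 + 3 F$ ($n{\left(F \right)} = 3 F - 7 = -7 + 3 F$)
$\frac{7590}{23799} + \frac{n{\left(m{\left(4,7 \right)} \right)}}{-19270} = \frac{7590}{23799} + \frac{-7 + 3 \left(\left(- \frac{1}{3}\right) 7\right)}{-19270} = 7590 \cdot \frac{1}{23799} + \left(-7 + 3 \left(- \frac{7}{3}\right)\right) \left(- \frac{1}{19270}\right) = \frac{2530}{7933} + \left(-7 - 7\right) \left(- \frac{1}{19270}\right) = \frac{2530}{7933} - - \frac{7}{9635} = \frac{2530}{7933} + \frac{7}{9635} = \frac{24432081}{76434455}$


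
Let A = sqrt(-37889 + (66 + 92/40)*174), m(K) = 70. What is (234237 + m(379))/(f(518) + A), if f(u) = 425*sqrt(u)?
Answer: 1171535/(2125*sqrt(518) + 2*I*sqrt(162530)) ≈ 24.216 - 0.40372*I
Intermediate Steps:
A = 2*I*sqrt(162530)/5 (A = sqrt(-37889 + (66 + 92*(1/40))*174) = sqrt(-37889 + (66 + 23/10)*174) = sqrt(-37889 + (683/10)*174) = sqrt(-37889 + 59421/5) = sqrt(-130024/5) = 2*I*sqrt(162530)/5 ≈ 161.26*I)
(234237 + m(379))/(f(518) + A) = (234237 + 70)/(425*sqrt(518) + 2*I*sqrt(162530)/5) = 234307/(425*sqrt(518) + 2*I*sqrt(162530)/5)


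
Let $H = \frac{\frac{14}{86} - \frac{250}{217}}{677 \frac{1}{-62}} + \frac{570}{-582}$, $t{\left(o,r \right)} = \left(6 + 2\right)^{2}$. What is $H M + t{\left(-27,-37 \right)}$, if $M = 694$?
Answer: $- \frac{10927145078}{19766369} \approx -552.81$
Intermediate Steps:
$t{\left(o,r \right)} = 64$ ($t{\left(o,r \right)} = 8^{2} = 64$)
$H = - \frac{17568001}{19766369}$ ($H = \frac{14 \cdot \frac{1}{86} - \frac{250}{217}}{677 \left(- \frac{1}{62}\right)} + 570 \left(- \frac{1}{582}\right) = \frac{\frac{7}{43} - \frac{250}{217}}{- \frac{677}{62}} - \frac{95}{97} = \left(- \frac{9231}{9331}\right) \left(- \frac{62}{677}\right) - \frac{95}{97} = \frac{18462}{203777} - \frac{95}{97} = - \frac{17568001}{19766369} \approx -0.88878$)
$H M + t{\left(-27,-37 \right)} = \left(- \frac{17568001}{19766369}\right) 694 + 64 = - \frac{12192192694}{19766369} + 64 = - \frac{10927145078}{19766369}$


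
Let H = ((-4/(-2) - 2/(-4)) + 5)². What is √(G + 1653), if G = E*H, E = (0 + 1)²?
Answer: √6837/2 ≈ 41.343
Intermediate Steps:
E = 1 (E = 1² = 1)
H = 225/4 (H = ((-4*(-½) - 2*(-¼)) + 5)² = ((2 + ½) + 5)² = (5/2 + 5)² = (15/2)² = 225/4 ≈ 56.250)
G = 225/4 (G = 1*(225/4) = 225/4 ≈ 56.250)
√(G + 1653) = √(225/4 + 1653) = √(6837/4) = √6837/2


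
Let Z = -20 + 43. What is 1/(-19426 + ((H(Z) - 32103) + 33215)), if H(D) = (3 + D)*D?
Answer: -1/17716 ≈ -5.6446e-5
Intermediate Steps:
Z = 23
H(D) = D*(3 + D)
1/(-19426 + ((H(Z) - 32103) + 33215)) = 1/(-19426 + ((23*(3 + 23) - 32103) + 33215)) = 1/(-19426 + ((23*26 - 32103) + 33215)) = 1/(-19426 + ((598 - 32103) + 33215)) = 1/(-19426 + (-31505 + 33215)) = 1/(-19426 + 1710) = 1/(-17716) = -1/17716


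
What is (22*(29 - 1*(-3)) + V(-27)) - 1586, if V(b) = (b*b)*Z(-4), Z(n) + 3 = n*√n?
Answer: -3069 - 5832*I ≈ -3069.0 - 5832.0*I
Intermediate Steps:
Z(n) = -3 + n^(3/2) (Z(n) = -3 + n*√n = -3 + n^(3/2))
V(b) = b²*(-3 - 8*I) (V(b) = (b*b)*(-3 + (-4)^(3/2)) = b²*(-3 - 8*I))
(22*(29 - 1*(-3)) + V(-27)) - 1586 = (22*(29 - 1*(-3)) + (-27)²*(-3 - 8*I)) - 1586 = (22*(29 + 3) + 729*(-3 - 8*I)) - 1586 = (22*32 + (-2187 - 5832*I)) - 1586 = (704 + (-2187 - 5832*I)) - 1586 = (-1483 - 5832*I) - 1586 = -3069 - 5832*I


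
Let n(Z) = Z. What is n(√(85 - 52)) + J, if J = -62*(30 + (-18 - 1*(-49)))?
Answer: -3782 + √33 ≈ -3776.3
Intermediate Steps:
J = -3782 (J = -62*(30 + (-18 + 49)) = -62*(30 + 31) = -62*61 = -3782)
n(√(85 - 52)) + J = √(85 - 52) - 3782 = √33 - 3782 = -3782 + √33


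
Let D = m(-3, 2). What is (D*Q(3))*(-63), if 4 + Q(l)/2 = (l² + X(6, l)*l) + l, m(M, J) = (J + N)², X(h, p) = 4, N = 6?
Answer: -161280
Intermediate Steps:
m(M, J) = (6 + J)² (m(M, J) = (J + 6)² = (6 + J)²)
Q(l) = -8 + 2*l² + 10*l (Q(l) = -8 + 2*((l² + 4*l) + l) = -8 + 2*(l² + 5*l) = -8 + (2*l² + 10*l) = -8 + 2*l² + 10*l)
D = 64 (D = (6 + 2)² = 8² = 64)
(D*Q(3))*(-63) = (64*(-8 + 2*3² + 10*3))*(-63) = (64*(-8 + 2*9 + 30))*(-63) = (64*(-8 + 18 + 30))*(-63) = (64*40)*(-63) = 2560*(-63) = -161280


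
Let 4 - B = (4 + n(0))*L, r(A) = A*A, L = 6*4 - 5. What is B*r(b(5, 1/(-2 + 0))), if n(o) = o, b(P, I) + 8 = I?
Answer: -5202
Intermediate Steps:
b(P, I) = -8 + I
L = 19 (L = 24 - 5 = 19)
r(A) = A**2
B = -72 (B = 4 - (4 + 0)*19 = 4 - 4*19 = 4 - 1*76 = 4 - 76 = -72)
B*r(b(5, 1/(-2 + 0))) = -72*(-8 + 1/(-2 + 0))**2 = -72*(-8 + 1/(-2))**2 = -72*(-8 - 1/2)**2 = -72*(-17/2)**2 = -72*289/4 = -5202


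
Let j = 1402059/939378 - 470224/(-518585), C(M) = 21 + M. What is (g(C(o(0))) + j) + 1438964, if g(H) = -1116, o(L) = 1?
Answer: 233481665838695809/162382446710 ≈ 1.4379e+6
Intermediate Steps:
j = 389601615729/162382446710 (j = 1402059*(1/939378) - 470224*(-1/518585) = 467353/313126 + 470224/518585 = 389601615729/162382446710 ≈ 2.3993)
(g(C(o(0))) + j) + 1438964 = (-1116 + 389601615729/162382446710) + 1438964 = -180829208912631/162382446710 + 1438964 = 233481665838695809/162382446710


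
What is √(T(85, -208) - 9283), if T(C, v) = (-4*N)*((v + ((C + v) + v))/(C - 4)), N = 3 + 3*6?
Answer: I*√706647/9 ≈ 93.403*I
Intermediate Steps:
N = 21 (N = 3 + 18 = 21)
T(C, v) = -84*(C + 3*v)/(-4 + C) (T(C, v) = (-4*21)*((v + ((C + v) + v))/(C - 4)) = -84*(v + (C + 2*v))/(-4 + C) = -84*(C + 3*v)/(-4 + C))
√(T(85, -208) - 9283) = √(84*(-1*85 - 3*(-208))/(-4 + 85) - 9283) = √(84*(-85 + 624)/81 - 9283) = √(84*(1/81)*539 - 9283) = √(15092/27 - 9283) = √(-235549/27) = I*√706647/9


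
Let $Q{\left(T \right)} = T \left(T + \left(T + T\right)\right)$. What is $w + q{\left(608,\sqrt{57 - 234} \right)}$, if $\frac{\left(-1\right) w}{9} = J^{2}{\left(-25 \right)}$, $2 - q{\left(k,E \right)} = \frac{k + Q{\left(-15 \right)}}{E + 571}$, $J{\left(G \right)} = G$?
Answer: $\frac{- 5623 \sqrt{177} + 3212016 i}{\sqrt{177} - 571 i} \approx -5625.2 + 0.052325 i$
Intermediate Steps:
$Q{\left(T \right)} = 3 T^{2}$ ($Q{\left(T \right)} = T \left(T + 2 T\right) = T 3 T = 3 T^{2}$)
$q{\left(k,E \right)} = 2 - \frac{675 + k}{571 + E}$ ($q{\left(k,E \right)} = 2 - \frac{k + 3 \left(-15\right)^{2}}{E + 571} = 2 - \frac{k + 3 \cdot 225}{571 + E} = 2 - \frac{k + 675}{571 + E} = 2 - \frac{675 + k}{571 + E}$)
$w = -5625$ ($w = - 9 \left(-25\right)^{2} = \left(-9\right) 625 = -5625$)
$w + q{\left(608,\sqrt{57 - 234} \right)} = -5625 + \frac{467 - 608 + 2 \sqrt{57 - 234}}{571 + \sqrt{57 - 234}} = -5625 + \frac{467 - 608 + 2 \sqrt{-177}}{571 + \sqrt{-177}} = -5625 + \frac{467 - 608 + 2 i \sqrt{177}}{571 + i \sqrt{177}} = -5625 + \frac{-141 + 2 i \sqrt{177}}{571 + i \sqrt{177}}$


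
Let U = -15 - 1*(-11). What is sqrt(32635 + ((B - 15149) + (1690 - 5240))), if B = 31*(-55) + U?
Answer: sqrt(12227) ≈ 110.58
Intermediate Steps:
U = -4 (U = -15 + 11 = -4)
B = -1709 (B = 31*(-55) - 4 = -1705 - 4 = -1709)
sqrt(32635 + ((B - 15149) + (1690 - 5240))) = sqrt(32635 + ((-1709 - 15149) + (1690 - 5240))) = sqrt(32635 + (-16858 - 3550)) = sqrt(32635 - 20408) = sqrt(12227)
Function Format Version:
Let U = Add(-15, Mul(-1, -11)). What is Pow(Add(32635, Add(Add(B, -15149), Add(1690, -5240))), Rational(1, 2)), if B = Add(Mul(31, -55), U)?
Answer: Pow(12227, Rational(1, 2)) ≈ 110.58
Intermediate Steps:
U = -4 (U = Add(-15, 11) = -4)
B = -1709 (B = Add(Mul(31, -55), -4) = Add(-1705, -4) = -1709)
Pow(Add(32635, Add(Add(B, -15149), Add(1690, -5240))), Rational(1, 2)) = Pow(Add(32635, Add(Add(-1709, -15149), Add(1690, -5240))), Rational(1, 2)) = Pow(Add(32635, Add(-16858, -3550)), Rational(1, 2)) = Pow(Add(32635, -20408), Rational(1, 2)) = Pow(12227, Rational(1, 2))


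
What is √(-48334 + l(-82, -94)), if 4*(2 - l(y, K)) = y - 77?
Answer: I*√193169/2 ≈ 219.75*I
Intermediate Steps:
l(y, K) = 85/4 - y/4 (l(y, K) = 2 - (y - 77)/4 = 2 - (-77 + y)/4 = 2 + (77/4 - y/4) = 85/4 - y/4)
√(-48334 + l(-82, -94)) = √(-48334 + (85/4 - ¼*(-82))) = √(-48334 + (85/4 + 41/2)) = √(-48334 + 167/4) = √(-193169/4) = I*√193169/2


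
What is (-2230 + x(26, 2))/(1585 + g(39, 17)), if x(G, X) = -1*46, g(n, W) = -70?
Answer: -2276/1515 ≈ -1.5023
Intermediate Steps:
x(G, X) = -46
(-2230 + x(26, 2))/(1585 + g(39, 17)) = (-2230 - 46)/(1585 - 70) = -2276/1515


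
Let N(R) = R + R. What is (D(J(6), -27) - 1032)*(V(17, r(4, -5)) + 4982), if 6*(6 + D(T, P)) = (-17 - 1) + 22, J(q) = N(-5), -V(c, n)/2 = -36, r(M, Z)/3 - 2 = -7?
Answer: -15728048/3 ≈ -5.2427e+6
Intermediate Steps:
r(M, Z) = -15 (r(M, Z) = 6 + 3*(-7) = 6 - 21 = -15)
N(R) = 2*R
V(c, n) = 72 (V(c, n) = -2*(-36) = 72)
J(q) = -10 (J(q) = 2*(-5) = -10)
D(T, P) = -16/3 (D(T, P) = -6 + ((-17 - 1) + 22)/6 = -6 + (-18 + 22)/6 = -6 + (1/6)*4 = -6 + 2/3 = -16/3)
(D(J(6), -27) - 1032)*(V(17, r(4, -5)) + 4982) = (-16/3 - 1032)*(72 + 4982) = -3112/3*5054 = -15728048/3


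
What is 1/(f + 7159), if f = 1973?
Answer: 1/9132 ≈ 0.00010951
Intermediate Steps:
1/(f + 7159) = 1/(1973 + 7159) = 1/9132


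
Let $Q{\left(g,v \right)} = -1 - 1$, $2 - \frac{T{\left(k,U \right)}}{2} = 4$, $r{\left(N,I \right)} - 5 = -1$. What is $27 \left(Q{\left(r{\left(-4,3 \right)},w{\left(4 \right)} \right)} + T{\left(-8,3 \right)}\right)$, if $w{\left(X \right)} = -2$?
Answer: $-162$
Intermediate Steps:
$r{\left(N,I \right)} = 4$ ($r{\left(N,I \right)} = 5 - 1 = 4$)
$T{\left(k,U \right)} = -4$ ($T{\left(k,U \right)} = 4 - 8 = -4$)
$Q{\left(g,v \right)} = -2$ ($Q{\left(g,v \right)} = -1 - 1 = -2$)
$27 \left(Q{\left(r{\left(-4,3 \right)},w{\left(4 \right)} \right)} + T{\left(-8,3 \right)}\right) = 27 \left(-2 - 4\right) = 27 \left(-6\right) = -162$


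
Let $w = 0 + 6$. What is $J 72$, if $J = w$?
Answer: $432$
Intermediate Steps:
$w = 6$
$J = 6$
$J 72 = 6 \cdot 72 = 432$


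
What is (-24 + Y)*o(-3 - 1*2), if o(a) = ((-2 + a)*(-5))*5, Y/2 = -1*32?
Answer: -15400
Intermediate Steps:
Y = -64 (Y = 2*(-1*32) = 2*(-32) = -64)
o(a) = 50 - 25*a (o(a) = (10 - 5*a)*5 = 50 - 25*a)
(-24 + Y)*o(-3 - 1*2) = (-24 - 64)*(50 - 25*(-3 - 1*2)) = -88*(50 - 25*(-3 - 2)) = -88*(50 - 25*(-5)) = -88*(50 + 125) = -88*175 = -15400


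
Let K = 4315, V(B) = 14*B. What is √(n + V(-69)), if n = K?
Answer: √3349 ≈ 57.871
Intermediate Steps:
n = 4315
√(n + V(-69)) = √(4315 + 14*(-69)) = √(4315 - 966) = √3349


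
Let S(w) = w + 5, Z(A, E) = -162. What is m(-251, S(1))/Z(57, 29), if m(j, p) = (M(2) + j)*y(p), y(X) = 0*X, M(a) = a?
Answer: 0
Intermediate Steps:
S(w) = 5 + w
y(X) = 0
m(j, p) = 0 (m(j, p) = (2 + j)*0 = 0)
m(-251, S(1))/Z(57, 29) = 0/(-162) = 0*(-1/162) = 0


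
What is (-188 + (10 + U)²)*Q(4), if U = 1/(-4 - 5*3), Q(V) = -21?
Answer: 675087/361 ≈ 1870.0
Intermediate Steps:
U = -1/19 (U = 1/(-4 - 15) = 1/(-19) = -1/19 ≈ -0.052632)
(-188 + (10 + U)²)*Q(4) = (-188 + (10 - 1/19)²)*(-21) = (-188 + (189/19)²)*(-21) = (-188 + 35721/361)*(-21) = -32147/361*(-21) = 675087/361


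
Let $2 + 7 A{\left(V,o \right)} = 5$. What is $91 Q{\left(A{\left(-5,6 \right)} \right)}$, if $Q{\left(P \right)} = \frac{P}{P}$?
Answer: $91$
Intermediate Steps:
$A{\left(V,o \right)} = \frac{3}{7}$ ($A{\left(V,o \right)} = - \frac{2}{7} + \frac{1}{7} \cdot 5 = - \frac{2}{7} + \frac{5}{7} = \frac{3}{7}$)
$Q{\left(P \right)} = 1$
$91 Q{\left(A{\left(-5,6 \right)} \right)} = 91 \cdot 1 = 91$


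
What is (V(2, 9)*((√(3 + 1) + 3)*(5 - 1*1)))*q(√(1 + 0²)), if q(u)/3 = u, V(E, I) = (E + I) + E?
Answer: 780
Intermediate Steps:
V(E, I) = I + 2*E
q(u) = 3*u
(V(2, 9)*((√(3 + 1) + 3)*(5 - 1*1)))*q(√(1 + 0²)) = ((9 + 2*2)*((√(3 + 1) + 3)*(5 - 1*1)))*(3*√(1 + 0²)) = ((9 + 4)*((√4 + 3)*(5 - 1)))*(3*√(1 + 0)) = (13*((2 + 3)*4))*(3*√1) = (13*(5*4))*(3*1) = (13*20)*3 = 260*3 = 780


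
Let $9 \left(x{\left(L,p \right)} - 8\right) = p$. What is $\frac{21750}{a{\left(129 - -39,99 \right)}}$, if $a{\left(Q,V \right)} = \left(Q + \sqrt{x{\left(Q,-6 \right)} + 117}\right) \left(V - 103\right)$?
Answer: $- \frac{2740500}{84299} + \frac{10875 \sqrt{1119}}{168598} \approx -30.352$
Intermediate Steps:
$x{\left(L,p \right)} = 8 + \frac{p}{9}$
$a{\left(Q,V \right)} = \left(-103 + V\right) \left(Q + \frac{\sqrt{1119}}{3}\right)$ ($a{\left(Q,V \right)} = \left(Q + \sqrt{\left(8 + \frac{1}{9} \left(-6\right)\right) + 117}\right) \left(V - 103\right) = \left(Q + \sqrt{\left(8 - \frac{2}{3}\right) + 117}\right) \left(-103 + V\right) = \left(Q + \sqrt{\frac{22}{3} + 117}\right) \left(-103 + V\right) = \left(Q + \sqrt{\frac{373}{3}}\right) \left(-103 + V\right) = \left(Q + \frac{\sqrt{1119}}{3}\right) \left(-103 + V\right) = \left(-103 + V\right) \left(Q + \frac{\sqrt{1119}}{3}\right)$)
$\frac{21750}{a{\left(129 - -39,99 \right)}} = \frac{21750}{- 103 \left(129 - -39\right) - \frac{103 \sqrt{1119}}{3} + \left(129 - -39\right) 99 + \frac{1}{3} \cdot 99 \sqrt{1119}} = \frac{21750}{- 103 \left(129 + 39\right) - \frac{103 \sqrt{1119}}{3} + \left(129 + 39\right) 99 + 33 \sqrt{1119}} = \frac{21750}{\left(-103\right) 168 - \frac{103 \sqrt{1119}}{3} + 168 \cdot 99 + 33 \sqrt{1119}} = \frac{21750}{-17304 - \frac{103 \sqrt{1119}}{3} + 16632 + 33 \sqrt{1119}} = \frac{21750}{-672 - \frac{4 \sqrt{1119}}{3}}$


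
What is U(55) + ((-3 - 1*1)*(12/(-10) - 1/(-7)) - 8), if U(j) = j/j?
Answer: -97/35 ≈ -2.7714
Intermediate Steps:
U(j) = 1
U(55) + ((-3 - 1*1)*(12/(-10) - 1/(-7)) - 8) = 1 + ((-3 - 1*1)*(12/(-10) - 1/(-7)) - 8) = 1 + ((-3 - 1)*(12*(-⅒) - 1*(-⅐)) - 8) = 1 + (-4*(-6/5 + ⅐) - 8) = 1 + (-4*(-37/35) - 8) = 1 + (148/35 - 8) = 1 - 132/35 = -97/35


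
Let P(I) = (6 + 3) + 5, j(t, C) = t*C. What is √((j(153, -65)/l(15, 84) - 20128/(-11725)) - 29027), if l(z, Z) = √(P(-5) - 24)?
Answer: √(-638443034572 + 21875121450*I*√10)/4690 ≈ 9.2162 + 170.62*I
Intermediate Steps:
j(t, C) = C*t
P(I) = 14 (P(I) = 9 + 5 = 14)
l(z, Z) = I*√10 (l(z, Z) = √(14 - 24) = √(-10) = I*√10)
√((j(153, -65)/l(15, 84) - 20128/(-11725)) - 29027) = √(((-65*153)/((I*√10)) - 20128/(-11725)) - 29027) = √((-(-1989)*I*√10/2 - 20128*(-1/11725)) - 29027) = √((1989*I*√10/2 + 20128/11725) - 29027) = √((20128/11725 + 1989*I*√10/2) - 29027) = √(-340321447/11725 + 1989*I*√10/2)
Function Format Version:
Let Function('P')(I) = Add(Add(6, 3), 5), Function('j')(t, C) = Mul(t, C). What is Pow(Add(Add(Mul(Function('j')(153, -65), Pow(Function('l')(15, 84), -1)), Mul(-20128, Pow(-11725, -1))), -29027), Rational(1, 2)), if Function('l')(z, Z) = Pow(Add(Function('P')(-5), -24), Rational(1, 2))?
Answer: Mul(Rational(1, 4690), Pow(Add(-638443034572, Mul(21875121450, I, Pow(10, Rational(1, 2)))), Rational(1, 2))) ≈ Add(9.2162, Mul(170.62, I))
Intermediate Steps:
Function('j')(t, C) = Mul(C, t)
Function('P')(I) = 14 (Function('P')(I) = Add(9, 5) = 14)
Function('l')(z, Z) = Mul(I, Pow(10, Rational(1, 2))) (Function('l')(z, Z) = Pow(Add(14, -24), Rational(1, 2)) = Pow(-10, Rational(1, 2)) = Mul(I, Pow(10, Rational(1, 2))))
Pow(Add(Add(Mul(Function('j')(153, -65), Pow(Function('l')(15, 84), -1)), Mul(-20128, Pow(-11725, -1))), -29027), Rational(1, 2)) = Pow(Add(Add(Mul(Mul(-65, 153), Pow(Mul(I, Pow(10, Rational(1, 2))), -1)), Mul(-20128, Pow(-11725, -1))), -29027), Rational(1, 2)) = Pow(Add(Add(Mul(-9945, Mul(Rational(-1, 10), I, Pow(10, Rational(1, 2)))), Mul(-20128, Rational(-1, 11725))), -29027), Rational(1, 2)) = Pow(Add(Add(Mul(Rational(1989, 2), I, Pow(10, Rational(1, 2))), Rational(20128, 11725)), -29027), Rational(1, 2)) = Pow(Add(Add(Rational(20128, 11725), Mul(Rational(1989, 2), I, Pow(10, Rational(1, 2)))), -29027), Rational(1, 2)) = Pow(Add(Rational(-340321447, 11725), Mul(Rational(1989, 2), I, Pow(10, Rational(1, 2)))), Rational(1, 2))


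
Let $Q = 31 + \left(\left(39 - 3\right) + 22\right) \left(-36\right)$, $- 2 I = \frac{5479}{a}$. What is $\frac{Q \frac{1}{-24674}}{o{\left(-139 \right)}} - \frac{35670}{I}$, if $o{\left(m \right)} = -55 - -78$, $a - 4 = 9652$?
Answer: $\frac{390928894188383}{3109343458} \approx 1.2573 \cdot 10^{5}$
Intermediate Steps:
$a = 9656$ ($a = 4 + 9652 = 9656$)
$o{\left(m \right)} = 23$ ($o{\left(m \right)} = -55 + 78 = 23$)
$I = - \frac{5479}{19312}$ ($I = - \frac{5479 \cdot \frac{1}{9656}}{2} = \left(- \frac{1}{2}\right) \frac{5479}{9656} = - \frac{5479}{19312} \approx -0.28371$)
$Q = -2057$ ($Q = 31 + \left(36 + 22\right) \left(-36\right) = 31 + 58 \left(-36\right) = 31 - 2088 = -2057$)
$\frac{Q \frac{1}{-24674}}{o{\left(-139 \right)}} - \frac{35670}{I} = \frac{\left(-2057\right) \frac{1}{-24674}}{23} - \frac{35670}{- \frac{5479}{19312}} = \left(-2057\right) \left(- \frac{1}{24674}\right) \frac{1}{23} - - \frac{688859040}{5479} = \frac{2057}{24674} \cdot \frac{1}{23} + \frac{688859040}{5479} = \frac{2057}{567502} + \frac{688859040}{5479} = \frac{390928894188383}{3109343458}$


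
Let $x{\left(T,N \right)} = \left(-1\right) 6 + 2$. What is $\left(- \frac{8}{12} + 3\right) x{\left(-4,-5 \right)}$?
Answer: $- \frac{28}{3} \approx -9.3333$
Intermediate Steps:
$x{\left(T,N \right)} = -4$ ($x{\left(T,N \right)} = -6 + 2 = -4$)
$\left(- \frac{8}{12} + 3\right) x{\left(-4,-5 \right)} = \left(- \frac{8}{12} + 3\right) \left(-4\right) = \left(\left(-8\right) \frac{1}{12} + 3\right) \left(-4\right) = \left(- \frac{2}{3} + 3\right) \left(-4\right) = \frac{7}{3} \left(-4\right) = - \frac{28}{3}$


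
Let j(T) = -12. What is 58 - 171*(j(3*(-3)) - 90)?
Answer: 17500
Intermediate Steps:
58 - 171*(j(3*(-3)) - 90) = 58 - 171*(-12 - 90) = 58 - 171*(-102) = 58 + 17442 = 17500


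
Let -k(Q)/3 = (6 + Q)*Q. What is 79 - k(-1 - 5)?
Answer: 79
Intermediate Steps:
k(Q) = -3*Q*(6 + Q) (k(Q) = -3*(6 + Q)*Q = -3*Q*(6 + Q))
79 - k(-1 - 5) = 79 - (-3)*(-1 - 5)*(6 + (-1 - 5)) = 79 - (-3)*(-6)*(6 - 6) = 79 - (-3)*(-6)*0 = 79 - 1*0 = 79 + 0 = 79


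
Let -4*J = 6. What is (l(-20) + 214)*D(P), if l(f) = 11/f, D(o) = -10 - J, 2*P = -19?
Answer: -72573/40 ≈ -1814.3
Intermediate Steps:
P = -19/2 (P = (½)*(-19) = -19/2 ≈ -9.5000)
J = -3/2 (J = -¼*6 = -3/2 ≈ -1.5000)
D(o) = -17/2 (D(o) = -10 - 1*(-3/2) = -10 + 3/2 = -17/2)
(l(-20) + 214)*D(P) = (11/(-20) + 214)*(-17/2) = (11*(-1/20) + 214)*(-17/2) = (-11/20 + 214)*(-17/2) = (4269/20)*(-17/2) = -72573/40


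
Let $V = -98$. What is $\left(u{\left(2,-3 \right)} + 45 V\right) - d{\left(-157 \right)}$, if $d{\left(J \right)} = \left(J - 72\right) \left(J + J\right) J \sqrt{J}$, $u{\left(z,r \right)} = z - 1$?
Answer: $-4409 + 11289242 i \sqrt{157} \approx -4409.0 + 1.4145 \cdot 10^{8} i$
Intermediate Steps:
$u{\left(z,r \right)} = -1 + z$
$d{\left(J \right)} = 2 J^{\frac{5}{2}} \left(-72 + J\right)$ ($d{\left(J \right)} = \left(-72 + J\right) 2 J J \sqrt{J} = 2 J \left(-72 + J\right) J \sqrt{J} = 2 J^{2} \left(-72 + J\right) \sqrt{J} = 2 J^{\frac{5}{2}} \left(-72 + J\right)$)
$\left(u{\left(2,-3 \right)} + 45 V\right) - d{\left(-157 \right)} = \left(\left(-1 + 2\right) + 45 \left(-98\right)\right) - 2 \left(-157\right)^{\frac{5}{2}} \left(-72 - 157\right) = \left(1 - 4410\right) - 2 \cdot 24649 i \sqrt{157} \left(-229\right) = -4409 - - 11289242 i \sqrt{157} = -4409 + 11289242 i \sqrt{157}$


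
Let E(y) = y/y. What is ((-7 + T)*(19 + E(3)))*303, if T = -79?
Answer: -521160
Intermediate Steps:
E(y) = 1
((-7 + T)*(19 + E(3)))*303 = ((-7 - 79)*(19 + 1))*303 = -86*20*303 = -1720*303 = -521160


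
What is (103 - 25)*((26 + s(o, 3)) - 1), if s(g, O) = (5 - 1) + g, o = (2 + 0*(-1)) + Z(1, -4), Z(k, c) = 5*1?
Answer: 2808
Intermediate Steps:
Z(k, c) = 5
o = 7 (o = (2 + 0*(-1)) + 5 = (2 + 0) + 5 = 2 + 5 = 7)
s(g, O) = 4 + g
(103 - 25)*((26 + s(o, 3)) - 1) = (103 - 25)*((26 + (4 + 7)) - 1) = 78*((26 + 11) - 1) = 78*(37 - 1) = 78*36 = 2808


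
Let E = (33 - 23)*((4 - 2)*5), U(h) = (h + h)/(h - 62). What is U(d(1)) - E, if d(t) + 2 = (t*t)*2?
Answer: -100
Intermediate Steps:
d(t) = -2 + 2*t**2 (d(t) = -2 + (t*t)*2 = -2 + t**2*2 = -2 + 2*t**2)
U(h) = 2*h/(-62 + h) (U(h) = (2*h)/(-62 + h) = 2*h/(-62 + h))
E = 100 (E = 10*(2*5) = 10*10 = 100)
U(d(1)) - E = 2*(-2 + 2*1**2)/(-62 + (-2 + 2*1**2)) - 1*100 = 2*(-2 + 2*1)/(-62 + (-2 + 2*1)) - 100 = 2*(-2 + 2)/(-62 + (-2 + 2)) - 100 = 2*0/(-62 + 0) - 100 = 2*0/(-62) - 100 = 2*0*(-1/62) - 100 = 0 - 100 = -100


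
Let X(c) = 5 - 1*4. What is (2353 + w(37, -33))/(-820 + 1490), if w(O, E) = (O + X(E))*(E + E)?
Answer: -31/134 ≈ -0.23134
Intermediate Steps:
X(c) = 1 (X(c) = 5 - 4 = 1)
w(O, E) = 2*E*(1 + O) (w(O, E) = (O + 1)*(E + E) = (1 + O)*(2*E) = 2*E*(1 + O))
(2353 + w(37, -33))/(-820 + 1490) = (2353 + 2*(-33)*(1 + 37))/(-820 + 1490) = (2353 + 2*(-33)*38)/670 = (2353 - 2508)*(1/670) = -155*1/670 = -31/134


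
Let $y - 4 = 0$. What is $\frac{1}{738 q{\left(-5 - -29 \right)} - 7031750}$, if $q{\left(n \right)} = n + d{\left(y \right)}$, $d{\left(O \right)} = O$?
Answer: $- \frac{1}{7011086} \approx -1.4263 \cdot 10^{-7}$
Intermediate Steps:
$y = 4$ ($y = 4 + 0 = 4$)
$q{\left(n \right)} = 4 + n$ ($q{\left(n \right)} = n + 4 = 4 + n$)
$\frac{1}{738 q{\left(-5 - -29 \right)} - 7031750} = \frac{1}{738 \left(4 - -24\right) - 7031750} = \frac{1}{738 \left(4 + \left(-5 + 29\right)\right) - 7031750} = \frac{1}{738 \left(4 + 24\right) - 7031750} = \frac{1}{738 \cdot 28 - 7031750} = \frac{1}{20664 - 7031750} = \frac{1}{-7011086} = - \frac{1}{7011086}$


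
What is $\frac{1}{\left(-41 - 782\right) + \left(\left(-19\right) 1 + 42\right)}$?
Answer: $- \frac{1}{800} \approx -0.00125$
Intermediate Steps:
$\frac{1}{\left(-41 - 782\right) + \left(\left(-19\right) 1 + 42\right)} = \frac{1}{\left(-41 - 782\right) + \left(-19 + 42\right)} = \frac{1}{-823 + 23} = \frac{1}{-800} = - \frac{1}{800}$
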